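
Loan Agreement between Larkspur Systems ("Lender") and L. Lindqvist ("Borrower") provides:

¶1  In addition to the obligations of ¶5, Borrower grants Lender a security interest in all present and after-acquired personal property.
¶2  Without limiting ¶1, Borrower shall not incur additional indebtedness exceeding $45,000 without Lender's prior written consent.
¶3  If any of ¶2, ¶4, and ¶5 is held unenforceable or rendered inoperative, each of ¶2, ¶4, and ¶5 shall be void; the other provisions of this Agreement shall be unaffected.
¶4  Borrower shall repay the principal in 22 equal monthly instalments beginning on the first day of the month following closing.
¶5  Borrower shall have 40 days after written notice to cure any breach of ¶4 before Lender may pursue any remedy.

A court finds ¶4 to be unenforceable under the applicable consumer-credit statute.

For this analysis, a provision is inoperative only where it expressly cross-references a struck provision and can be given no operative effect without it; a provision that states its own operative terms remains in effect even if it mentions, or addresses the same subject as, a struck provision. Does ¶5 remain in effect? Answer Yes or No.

No

¶4 is struck. ¶5 operates only by reference to ¶4, so it falls with ¶4. ¶1 mentions ¶5 but its own obligation stands independently of ¶5, so ¶1 is not affected. ¶3 declares ¶2, ¶4, and ¶5 mutually dependent; since one of them has fallen, all of them are of no effect. That brings down ¶2 as well. The remainder continues in force under ¶3. ¶1 and ¶3 remain in effect. ¶5 is among the inoperative provisions, so the answer is no.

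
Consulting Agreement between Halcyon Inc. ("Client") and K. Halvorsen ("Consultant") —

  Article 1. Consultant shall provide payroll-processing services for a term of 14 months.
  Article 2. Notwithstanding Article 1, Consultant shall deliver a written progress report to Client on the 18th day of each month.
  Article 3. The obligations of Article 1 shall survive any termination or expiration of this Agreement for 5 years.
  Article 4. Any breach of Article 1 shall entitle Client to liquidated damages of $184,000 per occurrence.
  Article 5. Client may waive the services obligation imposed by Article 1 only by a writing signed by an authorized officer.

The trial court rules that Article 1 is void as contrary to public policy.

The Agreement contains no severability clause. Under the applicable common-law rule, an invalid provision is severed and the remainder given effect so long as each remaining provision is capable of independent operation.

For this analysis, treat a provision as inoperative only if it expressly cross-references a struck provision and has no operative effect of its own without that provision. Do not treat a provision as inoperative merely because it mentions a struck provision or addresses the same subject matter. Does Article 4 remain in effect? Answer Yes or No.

No

Article 1 is struck. Article 3 merely fixes the survival period for Article 1; with Article 1 gone it has nothing to operate on and falls away. Article 4 operates only by reference to Article 1, so it falls with Article 1. Article 5 has no operative effect of its own apart from Article 1 and is therefore inoperative. Article 2 mentions Article 1 but its own obligation stands independently of Article 1, so Article 2 is not affected. Under the stated default rule, only provisions that cannot operate independently fall away; the rest are enforced. Only Article 2 remains in effect. Article 4 is among the inoperative provisions, so the answer is no.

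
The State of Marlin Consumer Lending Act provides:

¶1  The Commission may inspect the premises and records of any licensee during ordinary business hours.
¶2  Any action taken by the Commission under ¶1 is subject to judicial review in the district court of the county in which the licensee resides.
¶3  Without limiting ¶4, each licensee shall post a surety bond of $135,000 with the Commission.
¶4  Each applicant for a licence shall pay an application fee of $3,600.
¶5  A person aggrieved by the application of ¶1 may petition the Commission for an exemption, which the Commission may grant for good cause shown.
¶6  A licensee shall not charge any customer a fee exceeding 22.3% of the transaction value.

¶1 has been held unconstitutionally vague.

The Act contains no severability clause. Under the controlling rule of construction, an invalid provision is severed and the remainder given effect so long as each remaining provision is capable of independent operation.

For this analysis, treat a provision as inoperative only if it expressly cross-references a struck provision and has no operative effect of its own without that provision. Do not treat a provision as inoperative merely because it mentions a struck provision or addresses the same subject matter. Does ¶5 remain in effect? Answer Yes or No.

¶1 is struck. ¶2 has no operative effect of its own apart from ¶1 and is therefore inoperative. ¶5 has no operative effect of its own apart from ¶1 and is therefore inoperative. Under the stated default rule, only provisions that cannot operate independently fall away; the rest are enforced. The provisions still in force are ¶3, ¶4, and ¶6. ¶5 is among the inoperative provisions, so the answer is no.

No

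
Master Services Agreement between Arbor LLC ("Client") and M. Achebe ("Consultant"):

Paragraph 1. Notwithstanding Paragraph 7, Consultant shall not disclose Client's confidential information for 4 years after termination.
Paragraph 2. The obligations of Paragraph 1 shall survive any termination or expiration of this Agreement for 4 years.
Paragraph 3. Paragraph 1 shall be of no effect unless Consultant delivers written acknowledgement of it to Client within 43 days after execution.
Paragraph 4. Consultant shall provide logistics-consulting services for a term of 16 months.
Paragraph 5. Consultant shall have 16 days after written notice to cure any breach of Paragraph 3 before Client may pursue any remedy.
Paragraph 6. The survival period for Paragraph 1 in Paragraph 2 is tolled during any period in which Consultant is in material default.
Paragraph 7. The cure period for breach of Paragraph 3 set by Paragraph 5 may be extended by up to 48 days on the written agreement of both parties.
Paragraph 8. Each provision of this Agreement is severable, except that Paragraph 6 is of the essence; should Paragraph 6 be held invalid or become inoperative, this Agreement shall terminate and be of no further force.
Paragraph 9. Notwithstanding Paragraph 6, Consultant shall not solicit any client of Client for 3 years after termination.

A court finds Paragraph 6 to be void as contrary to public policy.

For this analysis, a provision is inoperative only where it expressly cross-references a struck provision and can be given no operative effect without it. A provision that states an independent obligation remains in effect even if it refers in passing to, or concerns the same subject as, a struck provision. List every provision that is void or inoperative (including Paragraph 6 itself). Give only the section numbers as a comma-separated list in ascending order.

Paragraph 6 is struck. No other provision's operative terms depend on Paragraph 6. Paragraph 8 makes Paragraph 6 an essential term, and Paragraph 6 is the provision held invalid; under Paragraph 8, the entire Agreement is therefore void. No provision of the Agreement survives.

1, 2, 3, 4, 5, 6, 7, 8, 9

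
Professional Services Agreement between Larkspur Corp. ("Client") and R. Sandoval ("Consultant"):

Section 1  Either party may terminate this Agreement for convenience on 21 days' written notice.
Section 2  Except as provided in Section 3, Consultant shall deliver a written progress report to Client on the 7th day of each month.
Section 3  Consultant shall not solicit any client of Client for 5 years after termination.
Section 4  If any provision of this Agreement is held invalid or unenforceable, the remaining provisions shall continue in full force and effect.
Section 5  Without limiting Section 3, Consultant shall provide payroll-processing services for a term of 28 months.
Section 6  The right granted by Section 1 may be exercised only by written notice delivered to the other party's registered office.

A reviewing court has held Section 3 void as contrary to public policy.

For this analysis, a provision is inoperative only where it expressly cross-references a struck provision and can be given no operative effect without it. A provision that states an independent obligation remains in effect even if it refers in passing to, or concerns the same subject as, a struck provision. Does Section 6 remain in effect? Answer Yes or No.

Section 3 is struck. Although Section 5 refers to Section 3, its operative terms do not depend on Section 3, so it remains in effect. Although Section 2 refers to Section 3, its operative terms do not depend on Section 3, so it remains in effect. Nothing else in the Agreement is defined by reference to Section 3. Section 4 is a severability clause and preserves every provision that can still be given independent effect. Section 1, Section 2, Section 4, Section 5, and Section 6 remain in effect. Section 6 is among the surviving provisions, so the answer is yes.

Yes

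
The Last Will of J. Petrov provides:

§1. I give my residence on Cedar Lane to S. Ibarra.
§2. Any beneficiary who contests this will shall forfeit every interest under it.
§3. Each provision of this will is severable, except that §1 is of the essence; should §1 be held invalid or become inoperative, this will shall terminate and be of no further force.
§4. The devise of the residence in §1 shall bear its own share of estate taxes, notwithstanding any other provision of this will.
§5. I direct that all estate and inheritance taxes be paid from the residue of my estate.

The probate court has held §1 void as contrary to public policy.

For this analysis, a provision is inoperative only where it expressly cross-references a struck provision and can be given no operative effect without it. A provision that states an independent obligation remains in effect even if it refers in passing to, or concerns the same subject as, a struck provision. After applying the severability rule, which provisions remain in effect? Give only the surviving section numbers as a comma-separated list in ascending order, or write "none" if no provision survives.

§1 is struck. §4 has no operative effect of its own apart from §1 and is therefore inoperative. §3 makes §1 an essential term, and §1 is the provision held invalid; under §3, the entire will is therefore void. No provision of the will survives.

none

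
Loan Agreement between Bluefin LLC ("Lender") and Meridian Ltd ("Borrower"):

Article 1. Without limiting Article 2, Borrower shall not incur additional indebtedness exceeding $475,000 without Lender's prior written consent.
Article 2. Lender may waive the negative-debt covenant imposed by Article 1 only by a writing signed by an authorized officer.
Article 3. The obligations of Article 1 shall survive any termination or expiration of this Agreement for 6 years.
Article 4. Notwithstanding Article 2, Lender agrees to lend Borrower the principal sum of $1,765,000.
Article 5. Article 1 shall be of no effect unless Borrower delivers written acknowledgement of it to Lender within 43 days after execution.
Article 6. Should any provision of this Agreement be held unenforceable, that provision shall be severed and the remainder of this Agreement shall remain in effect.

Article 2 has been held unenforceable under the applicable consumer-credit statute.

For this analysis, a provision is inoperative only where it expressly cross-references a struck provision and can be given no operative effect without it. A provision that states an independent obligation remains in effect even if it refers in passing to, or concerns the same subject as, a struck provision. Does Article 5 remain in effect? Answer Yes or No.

Article 2 is struck. Although Article 4 refers to Article 2, its operative terms do not depend on Article 2, so it remains in effect. Although Article 1 refers to Article 2, its operative terms do not depend on Article 2, so it remains in effect. Nothing else in the Agreement is defined by reference to Article 2. Under the severability clause in Article 6, the remaining provisions continue in force. Article 1, Article 3, Article 4, Article 5, and Article 6 remain in effect. Article 5 is among the surviving provisions, so the answer is yes.

Yes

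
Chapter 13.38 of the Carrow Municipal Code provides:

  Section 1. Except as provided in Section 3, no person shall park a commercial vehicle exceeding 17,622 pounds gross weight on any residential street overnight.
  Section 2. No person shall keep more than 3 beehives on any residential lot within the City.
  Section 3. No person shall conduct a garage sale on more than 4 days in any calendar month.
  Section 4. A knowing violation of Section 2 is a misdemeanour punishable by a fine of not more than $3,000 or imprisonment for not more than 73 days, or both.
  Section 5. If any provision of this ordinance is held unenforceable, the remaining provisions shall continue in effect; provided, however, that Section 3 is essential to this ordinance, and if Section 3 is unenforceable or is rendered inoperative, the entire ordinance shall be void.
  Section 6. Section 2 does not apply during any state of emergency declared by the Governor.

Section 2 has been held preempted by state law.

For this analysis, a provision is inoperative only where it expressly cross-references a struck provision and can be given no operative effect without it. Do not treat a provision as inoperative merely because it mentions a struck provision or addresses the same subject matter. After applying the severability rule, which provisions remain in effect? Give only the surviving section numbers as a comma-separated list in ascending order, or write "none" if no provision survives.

1, 3, 5

Section 2 is struck. Section 4 merely fixes the criminal penalty for violating Section 2; with Section 2 gone it has nothing to operate on and falls away. Section 6 merely fixes the emergency suspension of Section 2; with Section 2 gone it has nothing to operate on and falls away. Section 5 makes Section 3 an essential term, but Section 3 is unaffected, so the severability proviso in Section 5 preserves the remaining provisions. Section 1, Section 3, and Section 5 remain in effect.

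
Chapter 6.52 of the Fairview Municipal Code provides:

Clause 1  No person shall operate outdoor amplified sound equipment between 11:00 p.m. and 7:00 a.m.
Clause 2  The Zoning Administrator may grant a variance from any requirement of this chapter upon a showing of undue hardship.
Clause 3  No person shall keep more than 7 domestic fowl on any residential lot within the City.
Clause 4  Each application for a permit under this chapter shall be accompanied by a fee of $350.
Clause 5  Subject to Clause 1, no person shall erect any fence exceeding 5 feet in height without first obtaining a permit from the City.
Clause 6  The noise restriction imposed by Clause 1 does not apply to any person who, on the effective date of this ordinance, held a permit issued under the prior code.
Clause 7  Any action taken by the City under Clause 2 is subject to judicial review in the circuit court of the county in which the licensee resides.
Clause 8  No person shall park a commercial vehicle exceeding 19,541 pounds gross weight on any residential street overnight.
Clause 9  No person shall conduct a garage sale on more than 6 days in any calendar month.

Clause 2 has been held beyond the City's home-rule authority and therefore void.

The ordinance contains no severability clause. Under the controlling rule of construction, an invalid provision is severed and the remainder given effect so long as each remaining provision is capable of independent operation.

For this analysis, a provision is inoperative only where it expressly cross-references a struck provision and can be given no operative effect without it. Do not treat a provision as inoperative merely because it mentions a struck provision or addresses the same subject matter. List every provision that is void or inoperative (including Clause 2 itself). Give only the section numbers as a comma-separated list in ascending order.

Clause 2 is struck. Clause 7 operates only by reference to Clause 2, so it falls with Clause 2. Under the stated default rule, only provisions that cannot operate independently fall away; the rest are enforced. Clause 1, Clause 3, Clause 4, Clause 5, Clause 6, Clause 8, and Clause 9 remain in effect.

2, 7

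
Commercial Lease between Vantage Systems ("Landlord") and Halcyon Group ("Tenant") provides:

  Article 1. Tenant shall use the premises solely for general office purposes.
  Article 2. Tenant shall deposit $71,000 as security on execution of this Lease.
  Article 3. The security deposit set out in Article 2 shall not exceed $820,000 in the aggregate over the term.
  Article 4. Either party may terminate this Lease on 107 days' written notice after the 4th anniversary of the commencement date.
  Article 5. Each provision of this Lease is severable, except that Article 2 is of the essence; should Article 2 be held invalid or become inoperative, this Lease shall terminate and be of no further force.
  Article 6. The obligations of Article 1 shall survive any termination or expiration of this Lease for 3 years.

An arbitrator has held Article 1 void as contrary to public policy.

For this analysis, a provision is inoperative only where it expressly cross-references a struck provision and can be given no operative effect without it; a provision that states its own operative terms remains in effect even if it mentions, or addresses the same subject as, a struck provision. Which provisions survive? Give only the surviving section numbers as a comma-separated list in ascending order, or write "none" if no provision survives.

Article 1 is struck. Article 6 has no operative effect of its own apart from Article 1 and is therefore inoperative. Article 5 makes Article 2 an essential term, but Article 2 is unaffected, so the severability proviso in Article 5 preserves the remaining provisions. Article 2, Article 3, Article 4, and Article 5 remain in effect.

2, 3, 4, 5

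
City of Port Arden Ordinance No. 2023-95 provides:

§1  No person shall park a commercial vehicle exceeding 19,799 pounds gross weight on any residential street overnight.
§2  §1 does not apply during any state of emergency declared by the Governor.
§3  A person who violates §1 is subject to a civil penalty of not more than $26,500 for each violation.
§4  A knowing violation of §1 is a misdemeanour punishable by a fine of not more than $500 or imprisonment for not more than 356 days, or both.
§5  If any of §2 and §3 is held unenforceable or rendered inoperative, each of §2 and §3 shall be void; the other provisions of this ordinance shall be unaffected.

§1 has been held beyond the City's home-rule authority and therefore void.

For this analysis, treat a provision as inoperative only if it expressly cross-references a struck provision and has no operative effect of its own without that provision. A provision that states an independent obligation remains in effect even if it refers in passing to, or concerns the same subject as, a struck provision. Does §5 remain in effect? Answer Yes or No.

§1 is struck. §2 merely fixes the emergency suspension of §1; with §1 gone it has nothing to operate on and falls away. The only function of §3 is the civil penalty for violating §1, so it cannot stand once §1 is removed. §4 merely fixes the criminal penalty for violating §1; with §1 gone it has nothing to operate on and falls away. §5 declares §2 and §3 mutually dependent; since one of them has fallen, all of them are of no effect. The remainder continues in force under §5. Only §5 remains in effect. §5 is among the surviving provisions, so the answer is yes.

Yes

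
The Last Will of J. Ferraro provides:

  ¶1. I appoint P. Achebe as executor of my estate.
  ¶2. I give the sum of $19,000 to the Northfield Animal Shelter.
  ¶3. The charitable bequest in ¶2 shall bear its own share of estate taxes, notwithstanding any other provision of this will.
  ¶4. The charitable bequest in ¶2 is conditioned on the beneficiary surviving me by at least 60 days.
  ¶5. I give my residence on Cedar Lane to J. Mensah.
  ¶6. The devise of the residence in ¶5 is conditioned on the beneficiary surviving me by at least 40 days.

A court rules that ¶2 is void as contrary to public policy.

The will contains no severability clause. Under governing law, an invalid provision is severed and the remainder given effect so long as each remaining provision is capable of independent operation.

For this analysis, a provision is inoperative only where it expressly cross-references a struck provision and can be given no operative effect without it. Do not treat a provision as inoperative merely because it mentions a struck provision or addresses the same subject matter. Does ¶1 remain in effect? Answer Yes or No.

¶2 is struck. The only function of ¶3 is the tax charge on ¶2, so it cannot stand once ¶2 is removed. ¶4 merely fixes the survivorship condition on ¶2; with ¶2 gone it has nothing to operate on and falls away. With no severability clause, the stated default rule severs what cannot stand and enforces each remaining provision that can operate on its own. The provisions still in force are ¶1, ¶5, and ¶6. ¶1 is among the surviving provisions, so the answer is yes.

Yes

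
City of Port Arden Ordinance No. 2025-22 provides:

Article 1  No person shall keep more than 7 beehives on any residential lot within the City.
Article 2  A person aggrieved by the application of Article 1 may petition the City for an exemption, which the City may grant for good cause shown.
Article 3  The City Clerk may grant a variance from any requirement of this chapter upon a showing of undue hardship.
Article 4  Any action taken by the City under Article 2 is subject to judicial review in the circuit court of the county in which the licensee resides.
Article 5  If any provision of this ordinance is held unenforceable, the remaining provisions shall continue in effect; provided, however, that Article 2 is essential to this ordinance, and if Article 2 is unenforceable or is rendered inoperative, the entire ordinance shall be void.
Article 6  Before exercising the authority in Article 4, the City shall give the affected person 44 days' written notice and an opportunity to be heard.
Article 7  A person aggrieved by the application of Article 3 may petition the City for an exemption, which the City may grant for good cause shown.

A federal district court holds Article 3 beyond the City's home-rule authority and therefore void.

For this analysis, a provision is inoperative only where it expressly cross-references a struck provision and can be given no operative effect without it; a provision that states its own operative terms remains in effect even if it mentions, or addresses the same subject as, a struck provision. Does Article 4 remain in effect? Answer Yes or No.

Yes

Article 3 is struck. Article 7 operates only by reference to Article 3, so it falls with Article 3. Article 5 makes Article 2 an essential term, but Article 2 is unaffected, so the severability proviso in Article 5 preserves the remaining provisions. The provisions still in force are Article 1, Article 2, Article 4, Article 5, and Article 6. Article 4 is among the surviving provisions, so the answer is yes.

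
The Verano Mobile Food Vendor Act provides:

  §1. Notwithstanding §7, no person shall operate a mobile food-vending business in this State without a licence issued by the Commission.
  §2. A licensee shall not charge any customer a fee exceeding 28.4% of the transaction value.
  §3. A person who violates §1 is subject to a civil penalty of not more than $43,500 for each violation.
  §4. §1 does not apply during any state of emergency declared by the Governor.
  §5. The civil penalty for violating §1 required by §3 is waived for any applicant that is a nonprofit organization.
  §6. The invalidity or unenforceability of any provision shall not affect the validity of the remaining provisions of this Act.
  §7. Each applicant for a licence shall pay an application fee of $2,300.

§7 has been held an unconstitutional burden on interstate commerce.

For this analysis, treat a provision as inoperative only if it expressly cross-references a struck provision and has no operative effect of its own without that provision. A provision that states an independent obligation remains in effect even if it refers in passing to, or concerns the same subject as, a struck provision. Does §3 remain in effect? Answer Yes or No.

Yes

§7 is struck. Although §1 refers to §7, its operative terms do not depend on §7, so it remains in effect. Nothing else in the Act is defined by reference to §7. Under the severability clause in §6, the remaining provisions continue in force. §1, §2, §3, §4, §5, and §6 remain in effect. §3 is among the surviving provisions, so the answer is yes.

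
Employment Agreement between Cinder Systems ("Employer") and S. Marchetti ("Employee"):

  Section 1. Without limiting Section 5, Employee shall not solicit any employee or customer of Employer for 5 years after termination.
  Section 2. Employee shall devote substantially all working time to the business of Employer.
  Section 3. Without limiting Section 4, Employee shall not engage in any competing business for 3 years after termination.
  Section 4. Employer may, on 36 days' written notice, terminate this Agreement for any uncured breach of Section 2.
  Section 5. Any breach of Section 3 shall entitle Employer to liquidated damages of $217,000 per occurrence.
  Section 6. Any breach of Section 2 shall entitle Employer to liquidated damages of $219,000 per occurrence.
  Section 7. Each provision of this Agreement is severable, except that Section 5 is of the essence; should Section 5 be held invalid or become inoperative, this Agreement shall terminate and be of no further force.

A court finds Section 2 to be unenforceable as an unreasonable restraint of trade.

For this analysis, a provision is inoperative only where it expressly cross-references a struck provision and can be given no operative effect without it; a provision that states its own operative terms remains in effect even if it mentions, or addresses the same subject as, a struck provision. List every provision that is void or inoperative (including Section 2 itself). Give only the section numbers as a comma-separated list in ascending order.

Section 2 is struck. The only function of Section 4 is the termination right for breach of Section 2, so it cannot stand once Section 2 is removed. Section 6 does nothing except set the liquidated-damages amount by reference to Section 2; with Section 2 gone it has no independent effect and is inoperative. Although Section 3 refers to Section 4, its operative terms do not depend on Section 4, so it remains in effect. Section 7 makes Section 5 an essential term, but Section 5 is unaffected, so the severability proviso in Section 7 preserves the remaining provisions. The provisions still in force are Section 1, Section 3, Section 5, and Section 7.

2, 4, 6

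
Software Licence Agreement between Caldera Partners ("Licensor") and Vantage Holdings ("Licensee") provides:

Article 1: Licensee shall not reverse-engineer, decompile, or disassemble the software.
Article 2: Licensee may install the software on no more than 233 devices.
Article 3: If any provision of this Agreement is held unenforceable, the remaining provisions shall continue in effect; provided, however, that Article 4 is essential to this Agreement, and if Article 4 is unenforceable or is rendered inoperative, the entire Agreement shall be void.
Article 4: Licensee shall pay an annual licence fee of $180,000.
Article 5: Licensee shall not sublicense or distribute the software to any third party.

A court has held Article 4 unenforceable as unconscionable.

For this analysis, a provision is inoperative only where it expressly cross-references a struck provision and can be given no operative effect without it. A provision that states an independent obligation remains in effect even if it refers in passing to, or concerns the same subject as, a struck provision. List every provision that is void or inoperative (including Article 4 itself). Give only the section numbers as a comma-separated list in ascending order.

Article 4 is struck. Nothing else in the Agreement is defined by reference to Article 4. Article 3 makes Article 4 an essential term, and Article 4 is the provision held invalid; under Article 3, the entire Agreement is therefore void. No provision of the Agreement survives.

1, 2, 3, 4, 5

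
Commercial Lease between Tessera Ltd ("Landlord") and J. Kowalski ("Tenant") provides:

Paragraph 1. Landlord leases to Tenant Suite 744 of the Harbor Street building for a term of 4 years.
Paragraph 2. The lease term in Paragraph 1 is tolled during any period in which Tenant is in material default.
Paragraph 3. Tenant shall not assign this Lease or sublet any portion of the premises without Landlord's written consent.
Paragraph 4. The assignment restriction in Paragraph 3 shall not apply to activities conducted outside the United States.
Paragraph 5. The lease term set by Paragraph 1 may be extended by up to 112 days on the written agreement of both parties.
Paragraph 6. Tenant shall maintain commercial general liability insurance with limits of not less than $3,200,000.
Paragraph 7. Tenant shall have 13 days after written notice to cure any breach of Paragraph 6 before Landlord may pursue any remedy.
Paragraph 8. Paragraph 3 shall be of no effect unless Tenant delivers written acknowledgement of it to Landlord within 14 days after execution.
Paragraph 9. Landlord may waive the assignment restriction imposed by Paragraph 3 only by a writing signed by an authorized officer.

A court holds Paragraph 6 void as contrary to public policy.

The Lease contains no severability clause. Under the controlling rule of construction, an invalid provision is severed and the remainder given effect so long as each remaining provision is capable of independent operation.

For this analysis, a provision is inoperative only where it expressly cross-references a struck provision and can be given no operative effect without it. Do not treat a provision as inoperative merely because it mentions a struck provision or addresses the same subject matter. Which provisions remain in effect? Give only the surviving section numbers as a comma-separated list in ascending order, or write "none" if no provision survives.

Paragraph 6 is struck. Paragraph 7 merely fixes the cure period for breach of Paragraph 6; with Paragraph 6 gone it has nothing to operate on and falls away. With no severability clause, the stated default rule severs what cannot stand and enforces each remaining provision that can operate on its own. Paragraph 1, Paragraph 2, Paragraph 3, Paragraph 4, Paragraph 5, Paragraph 8, and Paragraph 9 remain in effect.

1, 2, 3, 4, 5, 8, 9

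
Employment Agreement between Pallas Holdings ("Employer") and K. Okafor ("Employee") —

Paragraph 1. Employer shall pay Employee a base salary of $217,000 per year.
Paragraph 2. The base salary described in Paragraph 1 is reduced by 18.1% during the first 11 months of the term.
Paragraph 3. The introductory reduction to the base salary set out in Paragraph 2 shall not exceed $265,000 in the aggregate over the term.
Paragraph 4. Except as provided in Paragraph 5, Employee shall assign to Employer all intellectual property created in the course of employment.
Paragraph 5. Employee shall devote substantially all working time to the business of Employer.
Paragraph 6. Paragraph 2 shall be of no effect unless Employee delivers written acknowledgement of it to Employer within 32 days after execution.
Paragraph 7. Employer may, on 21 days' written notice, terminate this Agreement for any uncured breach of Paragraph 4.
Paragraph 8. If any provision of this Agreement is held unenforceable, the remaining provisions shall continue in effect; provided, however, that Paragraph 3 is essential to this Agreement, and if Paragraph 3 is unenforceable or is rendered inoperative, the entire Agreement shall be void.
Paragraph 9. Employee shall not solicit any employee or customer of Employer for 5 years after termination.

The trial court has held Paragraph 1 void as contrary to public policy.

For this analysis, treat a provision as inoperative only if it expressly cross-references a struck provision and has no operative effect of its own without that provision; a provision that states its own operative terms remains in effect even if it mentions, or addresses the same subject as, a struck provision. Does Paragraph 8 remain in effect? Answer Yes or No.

No

Paragraph 1 is struck. Paragraph 2 does nothing except set the introductory reduction to the base salary by reference to Paragraph 1; with Paragraph 1 gone it has no independent effect and is inoperative. Paragraph 3 does nothing except set the aggregate cap on the introductory reduction to the base salary by reference to Paragraph 2; with Paragraph 2 gone it has no independent effect and is inoperative. Paragraph 6 has no operative effect of its own apart from Paragraph 2 and is therefore inoperative. Paragraph 8 makes Paragraph 3 an essential term, and Paragraph 3 has been rendered inoperative by the cascade; under Paragraph 8, the entire Agreement is therefore void. No provision of the Agreement survives. Paragraph 8 is among the inoperative provisions, so the answer is no.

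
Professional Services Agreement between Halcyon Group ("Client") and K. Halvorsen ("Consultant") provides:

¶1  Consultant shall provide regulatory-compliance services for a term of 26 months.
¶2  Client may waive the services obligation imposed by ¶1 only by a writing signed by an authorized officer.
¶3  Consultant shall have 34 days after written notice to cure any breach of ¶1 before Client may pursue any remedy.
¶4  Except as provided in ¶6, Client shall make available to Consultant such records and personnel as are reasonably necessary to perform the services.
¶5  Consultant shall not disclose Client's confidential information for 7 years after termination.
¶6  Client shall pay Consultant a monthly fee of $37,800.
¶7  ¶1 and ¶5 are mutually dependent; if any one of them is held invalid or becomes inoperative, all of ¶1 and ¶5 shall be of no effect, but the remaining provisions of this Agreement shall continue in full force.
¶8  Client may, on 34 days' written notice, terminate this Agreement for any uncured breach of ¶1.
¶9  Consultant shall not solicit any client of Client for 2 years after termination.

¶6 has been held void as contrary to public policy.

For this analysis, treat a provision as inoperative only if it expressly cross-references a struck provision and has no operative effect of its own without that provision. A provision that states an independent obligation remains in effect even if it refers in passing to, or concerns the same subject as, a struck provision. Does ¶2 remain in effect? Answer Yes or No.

Yes

¶6 is struck. ¶4 mentions ¶6 but its own obligation stands independently of ¶6, so ¶4 is not affected. No other provision's operative terms depend on ¶6. ¶7 ties ¶1 and ¶5 together, but none of those is affected here; the remaining provisions continue in force under ¶7. The provisions still in force are ¶1, ¶2, ¶3, ¶4, ¶5, ¶7, ¶8, and ¶9. ¶2 is among the surviving provisions, so the answer is yes.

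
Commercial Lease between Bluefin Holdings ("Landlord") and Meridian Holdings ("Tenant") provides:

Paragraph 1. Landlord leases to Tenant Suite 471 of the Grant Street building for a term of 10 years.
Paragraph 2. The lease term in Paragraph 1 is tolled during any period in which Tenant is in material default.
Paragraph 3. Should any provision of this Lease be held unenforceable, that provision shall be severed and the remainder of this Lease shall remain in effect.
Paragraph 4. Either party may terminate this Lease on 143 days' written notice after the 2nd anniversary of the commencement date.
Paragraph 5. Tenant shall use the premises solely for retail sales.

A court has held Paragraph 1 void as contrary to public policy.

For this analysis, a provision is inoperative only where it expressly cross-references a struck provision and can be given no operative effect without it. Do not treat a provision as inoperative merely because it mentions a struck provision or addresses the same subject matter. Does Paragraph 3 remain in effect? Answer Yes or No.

Yes

Paragraph 1 is struck. The whole of Paragraph 2 is the tolling of the lease term, defined by reference to Paragraph 1, so Paragraph 2 cannot stand once Paragraph 1 is removed. Paragraph 3 is a severability clause and preserves every provision that can still be given independent effect. Paragraph 3, Paragraph 4, and Paragraph 5 remain in effect. Paragraph 3 is among the surviving provisions, so the answer is yes.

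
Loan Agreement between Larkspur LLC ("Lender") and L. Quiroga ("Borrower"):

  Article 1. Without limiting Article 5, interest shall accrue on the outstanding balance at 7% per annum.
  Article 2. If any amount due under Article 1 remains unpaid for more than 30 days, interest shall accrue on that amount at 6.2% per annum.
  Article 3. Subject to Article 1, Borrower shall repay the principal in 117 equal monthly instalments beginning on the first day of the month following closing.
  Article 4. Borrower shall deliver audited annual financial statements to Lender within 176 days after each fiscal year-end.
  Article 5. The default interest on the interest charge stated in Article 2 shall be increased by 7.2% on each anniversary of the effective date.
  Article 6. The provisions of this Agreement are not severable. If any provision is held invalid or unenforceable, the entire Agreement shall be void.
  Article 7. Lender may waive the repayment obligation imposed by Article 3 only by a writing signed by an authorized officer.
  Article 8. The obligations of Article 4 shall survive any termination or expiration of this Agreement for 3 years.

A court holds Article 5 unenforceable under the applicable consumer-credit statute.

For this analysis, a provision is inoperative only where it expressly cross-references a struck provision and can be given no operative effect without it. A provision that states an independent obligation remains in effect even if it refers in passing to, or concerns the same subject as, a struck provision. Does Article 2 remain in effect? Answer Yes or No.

Article 5 is struck. No other provision's operative terms depend on Article 5. Article 6 provides that the Agreement is not severable, so the invalidity of any one provision voids the entire Agreement. No provision of the Agreement survives. Article 2 is among the inoperative provisions, so the answer is no.

No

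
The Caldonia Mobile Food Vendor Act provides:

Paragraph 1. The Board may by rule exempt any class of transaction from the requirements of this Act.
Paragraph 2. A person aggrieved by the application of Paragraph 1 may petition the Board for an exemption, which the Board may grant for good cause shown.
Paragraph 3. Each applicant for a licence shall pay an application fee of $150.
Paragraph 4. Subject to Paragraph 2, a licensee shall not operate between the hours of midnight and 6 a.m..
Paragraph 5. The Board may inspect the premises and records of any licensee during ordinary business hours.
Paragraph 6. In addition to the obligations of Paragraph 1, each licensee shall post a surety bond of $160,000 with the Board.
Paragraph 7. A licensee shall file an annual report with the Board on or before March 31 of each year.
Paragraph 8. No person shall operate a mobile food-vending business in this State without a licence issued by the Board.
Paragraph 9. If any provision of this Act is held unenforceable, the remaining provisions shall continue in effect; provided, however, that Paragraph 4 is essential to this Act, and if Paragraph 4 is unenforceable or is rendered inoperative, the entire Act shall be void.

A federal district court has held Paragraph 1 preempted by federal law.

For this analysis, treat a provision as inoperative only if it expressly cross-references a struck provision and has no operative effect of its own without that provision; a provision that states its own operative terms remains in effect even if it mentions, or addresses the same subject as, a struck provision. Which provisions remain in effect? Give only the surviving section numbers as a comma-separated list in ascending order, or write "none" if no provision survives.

3, 4, 5, 6, 7, 8, 9

Paragraph 1 is struck. Paragraph 2 operates only by reference to Paragraph 1, so it falls with Paragraph 1. Although Paragraph 6 refers to Paragraph 1, its operative terms do not depend on Paragraph 1, so it remains in effect. Paragraph 4 mentions Paragraph 2 but its own obligation stands independently of Paragraph 2, so Paragraph 4 is not affected. Paragraph 9 makes Paragraph 4 an essential term, but Paragraph 4 is unaffected, so the severability proviso in Paragraph 9 preserves the remaining provisions. That leaves Paragraph 3, Paragraph 4, Paragraph 5, Paragraph 6, Paragraph 7, Paragraph 8, and Paragraph 9 in effect.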